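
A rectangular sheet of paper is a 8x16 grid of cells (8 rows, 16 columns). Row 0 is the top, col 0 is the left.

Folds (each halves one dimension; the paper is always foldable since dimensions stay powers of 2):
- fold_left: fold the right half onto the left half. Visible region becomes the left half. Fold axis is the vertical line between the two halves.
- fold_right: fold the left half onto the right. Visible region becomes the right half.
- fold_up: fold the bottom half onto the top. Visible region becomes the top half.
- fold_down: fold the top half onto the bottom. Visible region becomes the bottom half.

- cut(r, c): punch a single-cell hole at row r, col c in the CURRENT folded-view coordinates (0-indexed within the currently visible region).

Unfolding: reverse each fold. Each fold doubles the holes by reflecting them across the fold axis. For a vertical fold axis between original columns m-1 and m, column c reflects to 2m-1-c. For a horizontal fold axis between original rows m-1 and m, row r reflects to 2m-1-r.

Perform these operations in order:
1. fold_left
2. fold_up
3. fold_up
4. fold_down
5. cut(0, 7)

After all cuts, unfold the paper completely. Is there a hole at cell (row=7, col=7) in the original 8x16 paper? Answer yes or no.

Op 1 fold_left: fold axis v@8; visible region now rows[0,8) x cols[0,8) = 8x8
Op 2 fold_up: fold axis h@4; visible region now rows[0,4) x cols[0,8) = 4x8
Op 3 fold_up: fold axis h@2; visible region now rows[0,2) x cols[0,8) = 2x8
Op 4 fold_down: fold axis h@1; visible region now rows[1,2) x cols[0,8) = 1x8
Op 5 cut(0, 7): punch at orig (1,7); cuts so far [(1, 7)]; region rows[1,2) x cols[0,8) = 1x8
Unfold 1 (reflect across h@1): 2 holes -> [(0, 7), (1, 7)]
Unfold 2 (reflect across h@2): 4 holes -> [(0, 7), (1, 7), (2, 7), (3, 7)]
Unfold 3 (reflect across h@4): 8 holes -> [(0, 7), (1, 7), (2, 7), (3, 7), (4, 7), (5, 7), (6, 7), (7, 7)]
Unfold 4 (reflect across v@8): 16 holes -> [(0, 7), (0, 8), (1, 7), (1, 8), (2, 7), (2, 8), (3, 7), (3, 8), (4, 7), (4, 8), (5, 7), (5, 8), (6, 7), (6, 8), (7, 7), (7, 8)]
Holes: [(0, 7), (0, 8), (1, 7), (1, 8), (2, 7), (2, 8), (3, 7), (3, 8), (4, 7), (4, 8), (5, 7), (5, 8), (6, 7), (6, 8), (7, 7), (7, 8)]

Answer: yes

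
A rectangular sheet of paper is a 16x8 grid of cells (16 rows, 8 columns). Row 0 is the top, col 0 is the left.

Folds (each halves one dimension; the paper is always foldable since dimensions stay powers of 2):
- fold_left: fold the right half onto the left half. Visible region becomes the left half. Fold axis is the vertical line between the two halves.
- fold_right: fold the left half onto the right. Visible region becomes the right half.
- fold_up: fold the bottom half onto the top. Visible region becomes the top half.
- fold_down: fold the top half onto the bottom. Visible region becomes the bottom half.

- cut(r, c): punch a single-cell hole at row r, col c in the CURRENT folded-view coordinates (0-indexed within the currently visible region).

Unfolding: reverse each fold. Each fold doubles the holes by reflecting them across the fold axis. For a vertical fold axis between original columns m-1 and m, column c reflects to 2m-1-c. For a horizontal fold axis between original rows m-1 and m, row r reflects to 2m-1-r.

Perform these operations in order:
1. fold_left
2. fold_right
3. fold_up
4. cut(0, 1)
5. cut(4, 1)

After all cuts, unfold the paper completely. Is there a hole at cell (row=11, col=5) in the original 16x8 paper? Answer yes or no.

Op 1 fold_left: fold axis v@4; visible region now rows[0,16) x cols[0,4) = 16x4
Op 2 fold_right: fold axis v@2; visible region now rows[0,16) x cols[2,4) = 16x2
Op 3 fold_up: fold axis h@8; visible region now rows[0,8) x cols[2,4) = 8x2
Op 4 cut(0, 1): punch at orig (0,3); cuts so far [(0, 3)]; region rows[0,8) x cols[2,4) = 8x2
Op 5 cut(4, 1): punch at orig (4,3); cuts so far [(0, 3), (4, 3)]; region rows[0,8) x cols[2,4) = 8x2
Unfold 1 (reflect across h@8): 4 holes -> [(0, 3), (4, 3), (11, 3), (15, 3)]
Unfold 2 (reflect across v@2): 8 holes -> [(0, 0), (0, 3), (4, 0), (4, 3), (11, 0), (11, 3), (15, 0), (15, 3)]
Unfold 3 (reflect across v@4): 16 holes -> [(0, 0), (0, 3), (0, 4), (0, 7), (4, 0), (4, 3), (4, 4), (4, 7), (11, 0), (11, 3), (11, 4), (11, 7), (15, 0), (15, 3), (15, 4), (15, 7)]
Holes: [(0, 0), (0, 3), (0, 4), (0, 7), (4, 0), (4, 3), (4, 4), (4, 7), (11, 0), (11, 3), (11, 4), (11, 7), (15, 0), (15, 3), (15, 4), (15, 7)]

Answer: no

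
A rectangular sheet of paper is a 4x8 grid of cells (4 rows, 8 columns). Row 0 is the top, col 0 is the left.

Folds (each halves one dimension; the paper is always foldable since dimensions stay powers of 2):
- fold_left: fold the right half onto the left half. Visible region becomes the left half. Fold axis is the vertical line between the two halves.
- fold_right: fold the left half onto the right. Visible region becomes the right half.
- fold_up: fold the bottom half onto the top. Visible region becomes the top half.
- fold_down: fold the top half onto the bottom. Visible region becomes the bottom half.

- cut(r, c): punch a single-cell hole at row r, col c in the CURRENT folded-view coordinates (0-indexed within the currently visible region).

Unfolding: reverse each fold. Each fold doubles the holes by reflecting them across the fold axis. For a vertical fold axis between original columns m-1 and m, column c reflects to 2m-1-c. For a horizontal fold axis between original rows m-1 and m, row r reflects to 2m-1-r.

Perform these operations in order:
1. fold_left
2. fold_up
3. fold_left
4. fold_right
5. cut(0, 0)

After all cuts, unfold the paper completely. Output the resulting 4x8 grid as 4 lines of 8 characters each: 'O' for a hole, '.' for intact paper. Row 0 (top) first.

Op 1 fold_left: fold axis v@4; visible region now rows[0,4) x cols[0,4) = 4x4
Op 2 fold_up: fold axis h@2; visible region now rows[0,2) x cols[0,4) = 2x4
Op 3 fold_left: fold axis v@2; visible region now rows[0,2) x cols[0,2) = 2x2
Op 4 fold_right: fold axis v@1; visible region now rows[0,2) x cols[1,2) = 2x1
Op 5 cut(0, 0): punch at orig (0,1); cuts so far [(0, 1)]; region rows[0,2) x cols[1,2) = 2x1
Unfold 1 (reflect across v@1): 2 holes -> [(0, 0), (0, 1)]
Unfold 2 (reflect across v@2): 4 holes -> [(0, 0), (0, 1), (0, 2), (0, 3)]
Unfold 3 (reflect across h@2): 8 holes -> [(0, 0), (0, 1), (0, 2), (0, 3), (3, 0), (3, 1), (3, 2), (3, 3)]
Unfold 4 (reflect across v@4): 16 holes -> [(0, 0), (0, 1), (0, 2), (0, 3), (0, 4), (0, 5), (0, 6), (0, 7), (3, 0), (3, 1), (3, 2), (3, 3), (3, 4), (3, 5), (3, 6), (3, 7)]

Answer: OOOOOOOO
........
........
OOOOOOOO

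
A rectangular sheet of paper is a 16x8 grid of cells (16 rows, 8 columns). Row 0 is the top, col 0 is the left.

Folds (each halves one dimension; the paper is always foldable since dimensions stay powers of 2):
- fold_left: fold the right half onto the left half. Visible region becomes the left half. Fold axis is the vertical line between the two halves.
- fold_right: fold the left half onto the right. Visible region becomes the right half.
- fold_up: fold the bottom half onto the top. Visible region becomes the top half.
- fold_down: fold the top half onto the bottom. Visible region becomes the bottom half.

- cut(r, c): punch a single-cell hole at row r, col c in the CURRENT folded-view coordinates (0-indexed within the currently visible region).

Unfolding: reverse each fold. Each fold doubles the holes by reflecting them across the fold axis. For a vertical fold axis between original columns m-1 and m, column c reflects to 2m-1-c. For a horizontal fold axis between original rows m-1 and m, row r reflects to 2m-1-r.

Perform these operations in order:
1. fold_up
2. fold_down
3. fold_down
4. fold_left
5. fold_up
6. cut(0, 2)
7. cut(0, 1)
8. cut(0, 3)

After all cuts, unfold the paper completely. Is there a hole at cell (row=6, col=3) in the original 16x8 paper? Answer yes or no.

Answer: yes

Derivation:
Op 1 fold_up: fold axis h@8; visible region now rows[0,8) x cols[0,8) = 8x8
Op 2 fold_down: fold axis h@4; visible region now rows[4,8) x cols[0,8) = 4x8
Op 3 fold_down: fold axis h@6; visible region now rows[6,8) x cols[0,8) = 2x8
Op 4 fold_left: fold axis v@4; visible region now rows[6,8) x cols[0,4) = 2x4
Op 5 fold_up: fold axis h@7; visible region now rows[6,7) x cols[0,4) = 1x4
Op 6 cut(0, 2): punch at orig (6,2); cuts so far [(6, 2)]; region rows[6,7) x cols[0,4) = 1x4
Op 7 cut(0, 1): punch at orig (6,1); cuts so far [(6, 1), (6, 2)]; region rows[6,7) x cols[0,4) = 1x4
Op 8 cut(0, 3): punch at orig (6,3); cuts so far [(6, 1), (6, 2), (6, 3)]; region rows[6,7) x cols[0,4) = 1x4
Unfold 1 (reflect across h@7): 6 holes -> [(6, 1), (6, 2), (6, 3), (7, 1), (7, 2), (7, 3)]
Unfold 2 (reflect across v@4): 12 holes -> [(6, 1), (6, 2), (6, 3), (6, 4), (6, 5), (6, 6), (7, 1), (7, 2), (7, 3), (7, 4), (7, 5), (7, 6)]
Unfold 3 (reflect across h@6): 24 holes -> [(4, 1), (4, 2), (4, 3), (4, 4), (4, 5), (4, 6), (5, 1), (5, 2), (5, 3), (5, 4), (5, 5), (5, 6), (6, 1), (6, 2), (6, 3), (6, 4), (6, 5), (6, 6), (7, 1), (7, 2), (7, 3), (7, 4), (7, 5), (7, 6)]
Unfold 4 (reflect across h@4): 48 holes -> [(0, 1), (0, 2), (0, 3), (0, 4), (0, 5), (0, 6), (1, 1), (1, 2), (1, 3), (1, 4), (1, 5), (1, 6), (2, 1), (2, 2), (2, 3), (2, 4), (2, 5), (2, 6), (3, 1), (3, 2), (3, 3), (3, 4), (3, 5), (3, 6), (4, 1), (4, 2), (4, 3), (4, 4), (4, 5), (4, 6), (5, 1), (5, 2), (5, 3), (5, 4), (5, 5), (5, 6), (6, 1), (6, 2), (6, 3), (6, 4), (6, 5), (6, 6), (7, 1), (7, 2), (7, 3), (7, 4), (7, 5), (7, 6)]
Unfold 5 (reflect across h@8): 96 holes -> [(0, 1), (0, 2), (0, 3), (0, 4), (0, 5), (0, 6), (1, 1), (1, 2), (1, 3), (1, 4), (1, 5), (1, 6), (2, 1), (2, 2), (2, 3), (2, 4), (2, 5), (2, 6), (3, 1), (3, 2), (3, 3), (3, 4), (3, 5), (3, 6), (4, 1), (4, 2), (4, 3), (4, 4), (4, 5), (4, 6), (5, 1), (5, 2), (5, 3), (5, 4), (5, 5), (5, 6), (6, 1), (6, 2), (6, 3), (6, 4), (6, 5), (6, 6), (7, 1), (7, 2), (7, 3), (7, 4), (7, 5), (7, 6), (8, 1), (8, 2), (8, 3), (8, 4), (8, 5), (8, 6), (9, 1), (9, 2), (9, 3), (9, 4), (9, 5), (9, 6), (10, 1), (10, 2), (10, 3), (10, 4), (10, 5), (10, 6), (11, 1), (11, 2), (11, 3), (11, 4), (11, 5), (11, 6), (12, 1), (12, 2), (12, 3), (12, 4), (12, 5), (12, 6), (13, 1), (13, 2), (13, 3), (13, 4), (13, 5), (13, 6), (14, 1), (14, 2), (14, 3), (14, 4), (14, 5), (14, 6), (15, 1), (15, 2), (15, 3), (15, 4), (15, 5), (15, 6)]
Holes: [(0, 1), (0, 2), (0, 3), (0, 4), (0, 5), (0, 6), (1, 1), (1, 2), (1, 3), (1, 4), (1, 5), (1, 6), (2, 1), (2, 2), (2, 3), (2, 4), (2, 5), (2, 6), (3, 1), (3, 2), (3, 3), (3, 4), (3, 5), (3, 6), (4, 1), (4, 2), (4, 3), (4, 4), (4, 5), (4, 6), (5, 1), (5, 2), (5, 3), (5, 4), (5, 5), (5, 6), (6, 1), (6, 2), (6, 3), (6, 4), (6, 5), (6, 6), (7, 1), (7, 2), (7, 3), (7, 4), (7, 5), (7, 6), (8, 1), (8, 2), (8, 3), (8, 4), (8, 5), (8, 6), (9, 1), (9, 2), (9, 3), (9, 4), (9, 5), (9, 6), (10, 1), (10, 2), (10, 3), (10, 4), (10, 5), (10, 6), (11, 1), (11, 2), (11, 3), (11, 4), (11, 5), (11, 6), (12, 1), (12, 2), (12, 3), (12, 4), (12, 5), (12, 6), (13, 1), (13, 2), (13, 3), (13, 4), (13, 5), (13, 6), (14, 1), (14, 2), (14, 3), (14, 4), (14, 5), (14, 6), (15, 1), (15, 2), (15, 3), (15, 4), (15, 5), (15, 6)]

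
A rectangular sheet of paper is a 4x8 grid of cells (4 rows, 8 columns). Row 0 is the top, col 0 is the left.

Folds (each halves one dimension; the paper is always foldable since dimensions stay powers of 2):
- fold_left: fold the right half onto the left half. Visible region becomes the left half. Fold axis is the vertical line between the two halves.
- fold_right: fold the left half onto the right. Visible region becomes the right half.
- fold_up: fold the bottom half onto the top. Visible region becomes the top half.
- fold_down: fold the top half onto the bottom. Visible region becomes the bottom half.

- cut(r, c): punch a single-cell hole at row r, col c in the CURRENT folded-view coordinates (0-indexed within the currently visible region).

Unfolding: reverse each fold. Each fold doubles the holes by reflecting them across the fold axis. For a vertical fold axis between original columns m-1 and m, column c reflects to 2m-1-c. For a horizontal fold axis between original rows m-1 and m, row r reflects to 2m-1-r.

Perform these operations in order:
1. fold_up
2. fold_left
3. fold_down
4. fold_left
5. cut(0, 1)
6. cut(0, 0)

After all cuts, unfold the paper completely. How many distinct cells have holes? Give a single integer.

Op 1 fold_up: fold axis h@2; visible region now rows[0,2) x cols[0,8) = 2x8
Op 2 fold_left: fold axis v@4; visible region now rows[0,2) x cols[0,4) = 2x4
Op 3 fold_down: fold axis h@1; visible region now rows[1,2) x cols[0,4) = 1x4
Op 4 fold_left: fold axis v@2; visible region now rows[1,2) x cols[0,2) = 1x2
Op 5 cut(0, 1): punch at orig (1,1); cuts so far [(1, 1)]; region rows[1,2) x cols[0,2) = 1x2
Op 6 cut(0, 0): punch at orig (1,0); cuts so far [(1, 0), (1, 1)]; region rows[1,2) x cols[0,2) = 1x2
Unfold 1 (reflect across v@2): 4 holes -> [(1, 0), (1, 1), (1, 2), (1, 3)]
Unfold 2 (reflect across h@1): 8 holes -> [(0, 0), (0, 1), (0, 2), (0, 3), (1, 0), (1, 1), (1, 2), (1, 3)]
Unfold 3 (reflect across v@4): 16 holes -> [(0, 0), (0, 1), (0, 2), (0, 3), (0, 4), (0, 5), (0, 6), (0, 7), (1, 0), (1, 1), (1, 2), (1, 3), (1, 4), (1, 5), (1, 6), (1, 7)]
Unfold 4 (reflect across h@2): 32 holes -> [(0, 0), (0, 1), (0, 2), (0, 3), (0, 4), (0, 5), (0, 6), (0, 7), (1, 0), (1, 1), (1, 2), (1, 3), (1, 4), (1, 5), (1, 6), (1, 7), (2, 0), (2, 1), (2, 2), (2, 3), (2, 4), (2, 5), (2, 6), (2, 7), (3, 0), (3, 1), (3, 2), (3, 3), (3, 4), (3, 5), (3, 6), (3, 7)]

Answer: 32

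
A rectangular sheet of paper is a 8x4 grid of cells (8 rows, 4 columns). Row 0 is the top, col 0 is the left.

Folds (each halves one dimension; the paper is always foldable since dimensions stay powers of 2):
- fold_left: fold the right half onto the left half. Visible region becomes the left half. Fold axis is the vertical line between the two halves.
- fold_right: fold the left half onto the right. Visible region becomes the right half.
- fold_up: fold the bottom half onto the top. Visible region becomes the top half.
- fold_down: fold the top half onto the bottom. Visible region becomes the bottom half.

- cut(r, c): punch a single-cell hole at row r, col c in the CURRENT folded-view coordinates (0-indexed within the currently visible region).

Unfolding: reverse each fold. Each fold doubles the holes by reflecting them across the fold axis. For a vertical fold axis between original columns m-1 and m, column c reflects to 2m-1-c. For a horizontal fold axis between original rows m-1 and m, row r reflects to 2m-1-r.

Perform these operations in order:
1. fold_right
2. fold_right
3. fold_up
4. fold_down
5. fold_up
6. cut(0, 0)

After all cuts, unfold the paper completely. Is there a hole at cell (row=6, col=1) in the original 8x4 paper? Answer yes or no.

Op 1 fold_right: fold axis v@2; visible region now rows[0,8) x cols[2,4) = 8x2
Op 2 fold_right: fold axis v@3; visible region now rows[0,8) x cols[3,4) = 8x1
Op 3 fold_up: fold axis h@4; visible region now rows[0,4) x cols[3,4) = 4x1
Op 4 fold_down: fold axis h@2; visible region now rows[2,4) x cols[3,4) = 2x1
Op 5 fold_up: fold axis h@3; visible region now rows[2,3) x cols[3,4) = 1x1
Op 6 cut(0, 0): punch at orig (2,3); cuts so far [(2, 3)]; region rows[2,3) x cols[3,4) = 1x1
Unfold 1 (reflect across h@3): 2 holes -> [(2, 3), (3, 3)]
Unfold 2 (reflect across h@2): 4 holes -> [(0, 3), (1, 3), (2, 3), (3, 3)]
Unfold 3 (reflect across h@4): 8 holes -> [(0, 3), (1, 3), (2, 3), (3, 3), (4, 3), (5, 3), (6, 3), (7, 3)]
Unfold 4 (reflect across v@3): 16 holes -> [(0, 2), (0, 3), (1, 2), (1, 3), (2, 2), (2, 3), (3, 2), (3, 3), (4, 2), (4, 3), (5, 2), (5, 3), (6, 2), (6, 3), (7, 2), (7, 3)]
Unfold 5 (reflect across v@2): 32 holes -> [(0, 0), (0, 1), (0, 2), (0, 3), (1, 0), (1, 1), (1, 2), (1, 3), (2, 0), (2, 1), (2, 2), (2, 3), (3, 0), (3, 1), (3, 2), (3, 3), (4, 0), (4, 1), (4, 2), (4, 3), (5, 0), (5, 1), (5, 2), (5, 3), (6, 0), (6, 1), (6, 2), (6, 3), (7, 0), (7, 1), (7, 2), (7, 3)]
Holes: [(0, 0), (0, 1), (0, 2), (0, 3), (1, 0), (1, 1), (1, 2), (1, 3), (2, 0), (2, 1), (2, 2), (2, 3), (3, 0), (3, 1), (3, 2), (3, 3), (4, 0), (4, 1), (4, 2), (4, 3), (5, 0), (5, 1), (5, 2), (5, 3), (6, 0), (6, 1), (6, 2), (6, 3), (7, 0), (7, 1), (7, 2), (7, 3)]

Answer: yes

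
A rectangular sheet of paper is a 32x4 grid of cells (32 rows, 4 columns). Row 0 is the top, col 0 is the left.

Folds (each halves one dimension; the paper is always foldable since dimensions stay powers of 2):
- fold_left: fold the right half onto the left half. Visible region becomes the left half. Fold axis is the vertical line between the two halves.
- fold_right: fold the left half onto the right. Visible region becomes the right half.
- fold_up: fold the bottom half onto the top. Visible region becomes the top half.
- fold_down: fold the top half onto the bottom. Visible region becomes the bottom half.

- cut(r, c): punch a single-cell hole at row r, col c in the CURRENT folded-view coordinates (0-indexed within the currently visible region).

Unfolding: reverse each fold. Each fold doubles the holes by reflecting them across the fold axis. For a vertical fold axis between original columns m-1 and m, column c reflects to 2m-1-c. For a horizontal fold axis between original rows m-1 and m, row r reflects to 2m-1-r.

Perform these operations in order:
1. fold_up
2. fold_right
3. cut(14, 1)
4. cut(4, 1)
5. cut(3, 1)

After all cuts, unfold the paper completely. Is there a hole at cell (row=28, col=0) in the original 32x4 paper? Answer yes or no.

Op 1 fold_up: fold axis h@16; visible region now rows[0,16) x cols[0,4) = 16x4
Op 2 fold_right: fold axis v@2; visible region now rows[0,16) x cols[2,4) = 16x2
Op 3 cut(14, 1): punch at orig (14,3); cuts so far [(14, 3)]; region rows[0,16) x cols[2,4) = 16x2
Op 4 cut(4, 1): punch at orig (4,3); cuts so far [(4, 3), (14, 3)]; region rows[0,16) x cols[2,4) = 16x2
Op 5 cut(3, 1): punch at orig (3,3); cuts so far [(3, 3), (4, 3), (14, 3)]; region rows[0,16) x cols[2,4) = 16x2
Unfold 1 (reflect across v@2): 6 holes -> [(3, 0), (3, 3), (4, 0), (4, 3), (14, 0), (14, 3)]
Unfold 2 (reflect across h@16): 12 holes -> [(3, 0), (3, 3), (4, 0), (4, 3), (14, 0), (14, 3), (17, 0), (17, 3), (27, 0), (27, 3), (28, 0), (28, 3)]
Holes: [(3, 0), (3, 3), (4, 0), (4, 3), (14, 0), (14, 3), (17, 0), (17, 3), (27, 0), (27, 3), (28, 0), (28, 3)]

Answer: yes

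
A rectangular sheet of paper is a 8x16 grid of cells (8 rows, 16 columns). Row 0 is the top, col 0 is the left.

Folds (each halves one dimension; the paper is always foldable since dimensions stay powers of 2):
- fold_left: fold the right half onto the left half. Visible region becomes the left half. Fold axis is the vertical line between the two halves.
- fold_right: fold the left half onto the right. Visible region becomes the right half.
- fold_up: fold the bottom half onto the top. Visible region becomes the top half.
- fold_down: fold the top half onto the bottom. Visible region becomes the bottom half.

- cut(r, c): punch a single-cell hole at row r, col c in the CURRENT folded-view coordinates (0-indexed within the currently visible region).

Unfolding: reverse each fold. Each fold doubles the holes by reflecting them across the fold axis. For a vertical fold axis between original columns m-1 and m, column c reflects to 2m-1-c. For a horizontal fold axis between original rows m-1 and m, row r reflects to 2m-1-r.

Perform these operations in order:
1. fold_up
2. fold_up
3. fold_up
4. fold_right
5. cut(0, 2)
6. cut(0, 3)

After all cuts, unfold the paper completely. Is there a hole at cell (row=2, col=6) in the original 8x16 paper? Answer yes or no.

Op 1 fold_up: fold axis h@4; visible region now rows[0,4) x cols[0,16) = 4x16
Op 2 fold_up: fold axis h@2; visible region now rows[0,2) x cols[0,16) = 2x16
Op 3 fold_up: fold axis h@1; visible region now rows[0,1) x cols[0,16) = 1x16
Op 4 fold_right: fold axis v@8; visible region now rows[0,1) x cols[8,16) = 1x8
Op 5 cut(0, 2): punch at orig (0,10); cuts so far [(0, 10)]; region rows[0,1) x cols[8,16) = 1x8
Op 6 cut(0, 3): punch at orig (0,11); cuts so far [(0, 10), (0, 11)]; region rows[0,1) x cols[8,16) = 1x8
Unfold 1 (reflect across v@8): 4 holes -> [(0, 4), (0, 5), (0, 10), (0, 11)]
Unfold 2 (reflect across h@1): 8 holes -> [(0, 4), (0, 5), (0, 10), (0, 11), (1, 4), (1, 5), (1, 10), (1, 11)]
Unfold 3 (reflect across h@2): 16 holes -> [(0, 4), (0, 5), (0, 10), (0, 11), (1, 4), (1, 5), (1, 10), (1, 11), (2, 4), (2, 5), (2, 10), (2, 11), (3, 4), (3, 5), (3, 10), (3, 11)]
Unfold 4 (reflect across h@4): 32 holes -> [(0, 4), (0, 5), (0, 10), (0, 11), (1, 4), (1, 5), (1, 10), (1, 11), (2, 4), (2, 5), (2, 10), (2, 11), (3, 4), (3, 5), (3, 10), (3, 11), (4, 4), (4, 5), (4, 10), (4, 11), (5, 4), (5, 5), (5, 10), (5, 11), (6, 4), (6, 5), (6, 10), (6, 11), (7, 4), (7, 5), (7, 10), (7, 11)]
Holes: [(0, 4), (0, 5), (0, 10), (0, 11), (1, 4), (1, 5), (1, 10), (1, 11), (2, 4), (2, 5), (2, 10), (2, 11), (3, 4), (3, 5), (3, 10), (3, 11), (4, 4), (4, 5), (4, 10), (4, 11), (5, 4), (5, 5), (5, 10), (5, 11), (6, 4), (6, 5), (6, 10), (6, 11), (7, 4), (7, 5), (7, 10), (7, 11)]

Answer: no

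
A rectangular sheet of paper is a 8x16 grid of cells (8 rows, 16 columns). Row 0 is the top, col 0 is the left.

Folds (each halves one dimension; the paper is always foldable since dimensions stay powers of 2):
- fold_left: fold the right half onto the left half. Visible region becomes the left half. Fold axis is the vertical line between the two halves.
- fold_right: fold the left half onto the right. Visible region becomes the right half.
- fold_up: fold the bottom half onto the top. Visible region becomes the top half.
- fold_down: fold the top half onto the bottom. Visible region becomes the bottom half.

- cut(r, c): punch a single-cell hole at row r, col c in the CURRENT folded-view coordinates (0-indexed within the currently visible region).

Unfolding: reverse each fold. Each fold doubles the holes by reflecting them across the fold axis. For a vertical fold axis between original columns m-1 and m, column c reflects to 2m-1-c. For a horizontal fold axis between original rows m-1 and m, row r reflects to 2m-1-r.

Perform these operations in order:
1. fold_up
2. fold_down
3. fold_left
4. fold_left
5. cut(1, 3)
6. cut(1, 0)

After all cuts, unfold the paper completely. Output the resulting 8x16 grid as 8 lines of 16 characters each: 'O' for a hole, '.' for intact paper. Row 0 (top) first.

Op 1 fold_up: fold axis h@4; visible region now rows[0,4) x cols[0,16) = 4x16
Op 2 fold_down: fold axis h@2; visible region now rows[2,4) x cols[0,16) = 2x16
Op 3 fold_left: fold axis v@8; visible region now rows[2,4) x cols[0,8) = 2x8
Op 4 fold_left: fold axis v@4; visible region now rows[2,4) x cols[0,4) = 2x4
Op 5 cut(1, 3): punch at orig (3,3); cuts so far [(3, 3)]; region rows[2,4) x cols[0,4) = 2x4
Op 6 cut(1, 0): punch at orig (3,0); cuts so far [(3, 0), (3, 3)]; region rows[2,4) x cols[0,4) = 2x4
Unfold 1 (reflect across v@4): 4 holes -> [(3, 0), (3, 3), (3, 4), (3, 7)]
Unfold 2 (reflect across v@8): 8 holes -> [(3, 0), (3, 3), (3, 4), (3, 7), (3, 8), (3, 11), (3, 12), (3, 15)]
Unfold 3 (reflect across h@2): 16 holes -> [(0, 0), (0, 3), (0, 4), (0, 7), (0, 8), (0, 11), (0, 12), (0, 15), (3, 0), (3, 3), (3, 4), (3, 7), (3, 8), (3, 11), (3, 12), (3, 15)]
Unfold 4 (reflect across h@4): 32 holes -> [(0, 0), (0, 3), (0, 4), (0, 7), (0, 8), (0, 11), (0, 12), (0, 15), (3, 0), (3, 3), (3, 4), (3, 7), (3, 8), (3, 11), (3, 12), (3, 15), (4, 0), (4, 3), (4, 4), (4, 7), (4, 8), (4, 11), (4, 12), (4, 15), (7, 0), (7, 3), (7, 4), (7, 7), (7, 8), (7, 11), (7, 12), (7, 15)]

Answer: O..OO..OO..OO..O
................
................
O..OO..OO..OO..O
O..OO..OO..OO..O
................
................
O..OO..OO..OO..O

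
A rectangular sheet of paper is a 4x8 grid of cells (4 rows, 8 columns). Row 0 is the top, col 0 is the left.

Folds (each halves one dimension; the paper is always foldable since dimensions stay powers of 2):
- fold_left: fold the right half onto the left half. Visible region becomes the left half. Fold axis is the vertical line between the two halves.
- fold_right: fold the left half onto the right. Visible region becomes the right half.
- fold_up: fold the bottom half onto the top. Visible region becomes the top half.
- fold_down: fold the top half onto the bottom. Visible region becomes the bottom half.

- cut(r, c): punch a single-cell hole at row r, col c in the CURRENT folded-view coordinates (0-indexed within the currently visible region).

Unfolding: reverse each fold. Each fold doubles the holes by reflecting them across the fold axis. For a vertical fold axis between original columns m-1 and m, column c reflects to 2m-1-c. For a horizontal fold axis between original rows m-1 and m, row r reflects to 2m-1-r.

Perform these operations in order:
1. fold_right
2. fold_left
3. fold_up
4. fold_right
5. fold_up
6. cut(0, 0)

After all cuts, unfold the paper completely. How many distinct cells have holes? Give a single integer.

Answer: 32

Derivation:
Op 1 fold_right: fold axis v@4; visible region now rows[0,4) x cols[4,8) = 4x4
Op 2 fold_left: fold axis v@6; visible region now rows[0,4) x cols[4,6) = 4x2
Op 3 fold_up: fold axis h@2; visible region now rows[0,2) x cols[4,6) = 2x2
Op 4 fold_right: fold axis v@5; visible region now rows[0,2) x cols[5,6) = 2x1
Op 5 fold_up: fold axis h@1; visible region now rows[0,1) x cols[5,6) = 1x1
Op 6 cut(0, 0): punch at orig (0,5); cuts so far [(0, 5)]; region rows[0,1) x cols[5,6) = 1x1
Unfold 1 (reflect across h@1): 2 holes -> [(0, 5), (1, 5)]
Unfold 2 (reflect across v@5): 4 holes -> [(0, 4), (0, 5), (1, 4), (1, 5)]
Unfold 3 (reflect across h@2): 8 holes -> [(0, 4), (0, 5), (1, 4), (1, 5), (2, 4), (2, 5), (3, 4), (3, 5)]
Unfold 4 (reflect across v@6): 16 holes -> [(0, 4), (0, 5), (0, 6), (0, 7), (1, 4), (1, 5), (1, 6), (1, 7), (2, 4), (2, 5), (2, 6), (2, 7), (3, 4), (3, 5), (3, 6), (3, 7)]
Unfold 5 (reflect across v@4): 32 holes -> [(0, 0), (0, 1), (0, 2), (0, 3), (0, 4), (0, 5), (0, 6), (0, 7), (1, 0), (1, 1), (1, 2), (1, 3), (1, 4), (1, 5), (1, 6), (1, 7), (2, 0), (2, 1), (2, 2), (2, 3), (2, 4), (2, 5), (2, 6), (2, 7), (3, 0), (3, 1), (3, 2), (3, 3), (3, 4), (3, 5), (3, 6), (3, 7)]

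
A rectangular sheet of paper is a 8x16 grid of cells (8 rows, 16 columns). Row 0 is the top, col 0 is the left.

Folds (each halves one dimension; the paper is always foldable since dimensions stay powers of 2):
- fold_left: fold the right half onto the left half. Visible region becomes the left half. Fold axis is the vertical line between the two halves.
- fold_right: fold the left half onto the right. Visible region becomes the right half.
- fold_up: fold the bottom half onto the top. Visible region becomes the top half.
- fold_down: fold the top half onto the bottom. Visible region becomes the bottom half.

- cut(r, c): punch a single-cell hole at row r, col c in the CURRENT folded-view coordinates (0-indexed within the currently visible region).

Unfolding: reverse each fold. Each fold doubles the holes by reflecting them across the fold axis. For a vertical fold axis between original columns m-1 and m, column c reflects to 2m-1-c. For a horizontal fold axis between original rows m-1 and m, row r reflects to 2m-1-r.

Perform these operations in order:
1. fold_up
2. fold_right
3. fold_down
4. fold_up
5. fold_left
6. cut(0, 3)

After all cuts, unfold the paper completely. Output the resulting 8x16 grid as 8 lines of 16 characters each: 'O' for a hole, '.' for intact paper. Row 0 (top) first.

Answer: ...OO......OO...
...OO......OO...
...OO......OO...
...OO......OO...
...OO......OO...
...OO......OO...
...OO......OO...
...OO......OO...

Derivation:
Op 1 fold_up: fold axis h@4; visible region now rows[0,4) x cols[0,16) = 4x16
Op 2 fold_right: fold axis v@8; visible region now rows[0,4) x cols[8,16) = 4x8
Op 3 fold_down: fold axis h@2; visible region now rows[2,4) x cols[8,16) = 2x8
Op 4 fold_up: fold axis h@3; visible region now rows[2,3) x cols[8,16) = 1x8
Op 5 fold_left: fold axis v@12; visible region now rows[2,3) x cols[8,12) = 1x4
Op 6 cut(0, 3): punch at orig (2,11); cuts so far [(2, 11)]; region rows[2,3) x cols[8,12) = 1x4
Unfold 1 (reflect across v@12): 2 holes -> [(2, 11), (2, 12)]
Unfold 2 (reflect across h@3): 4 holes -> [(2, 11), (2, 12), (3, 11), (3, 12)]
Unfold 3 (reflect across h@2): 8 holes -> [(0, 11), (0, 12), (1, 11), (1, 12), (2, 11), (2, 12), (3, 11), (3, 12)]
Unfold 4 (reflect across v@8): 16 holes -> [(0, 3), (0, 4), (0, 11), (0, 12), (1, 3), (1, 4), (1, 11), (1, 12), (2, 3), (2, 4), (2, 11), (2, 12), (3, 3), (3, 4), (3, 11), (3, 12)]
Unfold 5 (reflect across h@4): 32 holes -> [(0, 3), (0, 4), (0, 11), (0, 12), (1, 3), (1, 4), (1, 11), (1, 12), (2, 3), (2, 4), (2, 11), (2, 12), (3, 3), (3, 4), (3, 11), (3, 12), (4, 3), (4, 4), (4, 11), (4, 12), (5, 3), (5, 4), (5, 11), (5, 12), (6, 3), (6, 4), (6, 11), (6, 12), (7, 3), (7, 4), (7, 11), (7, 12)]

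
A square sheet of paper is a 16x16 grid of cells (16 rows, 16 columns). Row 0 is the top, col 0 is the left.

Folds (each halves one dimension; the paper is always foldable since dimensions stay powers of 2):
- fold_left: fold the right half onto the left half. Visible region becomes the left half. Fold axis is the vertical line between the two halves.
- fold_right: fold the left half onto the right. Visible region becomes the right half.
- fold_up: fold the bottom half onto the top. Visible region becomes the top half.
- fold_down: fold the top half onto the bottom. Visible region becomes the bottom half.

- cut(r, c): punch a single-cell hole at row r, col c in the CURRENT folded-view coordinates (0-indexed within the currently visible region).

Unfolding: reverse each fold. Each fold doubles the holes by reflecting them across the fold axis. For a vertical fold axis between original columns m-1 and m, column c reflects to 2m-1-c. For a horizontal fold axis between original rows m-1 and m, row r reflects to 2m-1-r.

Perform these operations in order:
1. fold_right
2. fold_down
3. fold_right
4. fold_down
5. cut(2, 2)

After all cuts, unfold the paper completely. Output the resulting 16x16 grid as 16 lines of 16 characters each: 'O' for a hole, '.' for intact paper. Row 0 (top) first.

Answer: ................
.O....O..O....O.
................
................
................
................
.O....O..O....O.
................
................
.O....O..O....O.
................
................
................
................
.O....O..O....O.
................

Derivation:
Op 1 fold_right: fold axis v@8; visible region now rows[0,16) x cols[8,16) = 16x8
Op 2 fold_down: fold axis h@8; visible region now rows[8,16) x cols[8,16) = 8x8
Op 3 fold_right: fold axis v@12; visible region now rows[8,16) x cols[12,16) = 8x4
Op 4 fold_down: fold axis h@12; visible region now rows[12,16) x cols[12,16) = 4x4
Op 5 cut(2, 2): punch at orig (14,14); cuts so far [(14, 14)]; region rows[12,16) x cols[12,16) = 4x4
Unfold 1 (reflect across h@12): 2 holes -> [(9, 14), (14, 14)]
Unfold 2 (reflect across v@12): 4 holes -> [(9, 9), (9, 14), (14, 9), (14, 14)]
Unfold 3 (reflect across h@8): 8 holes -> [(1, 9), (1, 14), (6, 9), (6, 14), (9, 9), (9, 14), (14, 9), (14, 14)]
Unfold 4 (reflect across v@8): 16 holes -> [(1, 1), (1, 6), (1, 9), (1, 14), (6, 1), (6, 6), (6, 9), (6, 14), (9, 1), (9, 6), (9, 9), (9, 14), (14, 1), (14, 6), (14, 9), (14, 14)]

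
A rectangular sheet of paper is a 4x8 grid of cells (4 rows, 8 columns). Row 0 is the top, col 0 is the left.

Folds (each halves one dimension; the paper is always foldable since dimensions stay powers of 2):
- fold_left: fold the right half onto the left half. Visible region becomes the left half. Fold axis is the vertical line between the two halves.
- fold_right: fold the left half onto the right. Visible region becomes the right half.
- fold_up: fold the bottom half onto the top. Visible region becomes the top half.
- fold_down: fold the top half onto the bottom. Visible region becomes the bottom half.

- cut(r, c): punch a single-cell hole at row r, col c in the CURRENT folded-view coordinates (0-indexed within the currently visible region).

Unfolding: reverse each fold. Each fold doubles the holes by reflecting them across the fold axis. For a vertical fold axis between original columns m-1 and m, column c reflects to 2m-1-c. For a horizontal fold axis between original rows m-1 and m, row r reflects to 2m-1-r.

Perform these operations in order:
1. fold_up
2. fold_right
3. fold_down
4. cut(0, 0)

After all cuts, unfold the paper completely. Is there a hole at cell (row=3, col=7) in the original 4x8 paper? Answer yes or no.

Answer: no

Derivation:
Op 1 fold_up: fold axis h@2; visible region now rows[0,2) x cols[0,8) = 2x8
Op 2 fold_right: fold axis v@4; visible region now rows[0,2) x cols[4,8) = 2x4
Op 3 fold_down: fold axis h@1; visible region now rows[1,2) x cols[4,8) = 1x4
Op 4 cut(0, 0): punch at orig (1,4); cuts so far [(1, 4)]; region rows[1,2) x cols[4,8) = 1x4
Unfold 1 (reflect across h@1): 2 holes -> [(0, 4), (1, 4)]
Unfold 2 (reflect across v@4): 4 holes -> [(0, 3), (0, 4), (1, 3), (1, 4)]
Unfold 3 (reflect across h@2): 8 holes -> [(0, 3), (0, 4), (1, 3), (1, 4), (2, 3), (2, 4), (3, 3), (3, 4)]
Holes: [(0, 3), (0, 4), (1, 3), (1, 4), (2, 3), (2, 4), (3, 3), (3, 4)]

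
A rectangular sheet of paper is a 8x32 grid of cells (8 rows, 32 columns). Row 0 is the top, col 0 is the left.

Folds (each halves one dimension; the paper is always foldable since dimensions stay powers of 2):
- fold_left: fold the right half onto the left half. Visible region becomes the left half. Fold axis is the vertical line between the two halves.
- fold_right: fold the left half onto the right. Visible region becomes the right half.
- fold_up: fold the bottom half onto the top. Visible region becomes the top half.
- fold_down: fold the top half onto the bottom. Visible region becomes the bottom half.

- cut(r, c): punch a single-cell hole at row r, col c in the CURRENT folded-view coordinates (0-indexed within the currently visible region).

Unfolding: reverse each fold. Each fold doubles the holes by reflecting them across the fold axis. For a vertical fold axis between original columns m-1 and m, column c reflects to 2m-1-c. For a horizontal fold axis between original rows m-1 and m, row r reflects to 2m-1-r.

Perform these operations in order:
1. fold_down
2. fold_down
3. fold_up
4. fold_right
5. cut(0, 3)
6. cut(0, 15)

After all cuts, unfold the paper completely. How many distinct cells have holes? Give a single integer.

Op 1 fold_down: fold axis h@4; visible region now rows[4,8) x cols[0,32) = 4x32
Op 2 fold_down: fold axis h@6; visible region now rows[6,8) x cols[0,32) = 2x32
Op 3 fold_up: fold axis h@7; visible region now rows[6,7) x cols[0,32) = 1x32
Op 4 fold_right: fold axis v@16; visible region now rows[6,7) x cols[16,32) = 1x16
Op 5 cut(0, 3): punch at orig (6,19); cuts so far [(6, 19)]; region rows[6,7) x cols[16,32) = 1x16
Op 6 cut(0, 15): punch at orig (6,31); cuts so far [(6, 19), (6, 31)]; region rows[6,7) x cols[16,32) = 1x16
Unfold 1 (reflect across v@16): 4 holes -> [(6, 0), (6, 12), (6, 19), (6, 31)]
Unfold 2 (reflect across h@7): 8 holes -> [(6, 0), (6, 12), (6, 19), (6, 31), (7, 0), (7, 12), (7, 19), (7, 31)]
Unfold 3 (reflect across h@6): 16 holes -> [(4, 0), (4, 12), (4, 19), (4, 31), (5, 0), (5, 12), (5, 19), (5, 31), (6, 0), (6, 12), (6, 19), (6, 31), (7, 0), (7, 12), (7, 19), (7, 31)]
Unfold 4 (reflect across h@4): 32 holes -> [(0, 0), (0, 12), (0, 19), (0, 31), (1, 0), (1, 12), (1, 19), (1, 31), (2, 0), (2, 12), (2, 19), (2, 31), (3, 0), (3, 12), (3, 19), (3, 31), (4, 0), (4, 12), (4, 19), (4, 31), (5, 0), (5, 12), (5, 19), (5, 31), (6, 0), (6, 12), (6, 19), (6, 31), (7, 0), (7, 12), (7, 19), (7, 31)]

Answer: 32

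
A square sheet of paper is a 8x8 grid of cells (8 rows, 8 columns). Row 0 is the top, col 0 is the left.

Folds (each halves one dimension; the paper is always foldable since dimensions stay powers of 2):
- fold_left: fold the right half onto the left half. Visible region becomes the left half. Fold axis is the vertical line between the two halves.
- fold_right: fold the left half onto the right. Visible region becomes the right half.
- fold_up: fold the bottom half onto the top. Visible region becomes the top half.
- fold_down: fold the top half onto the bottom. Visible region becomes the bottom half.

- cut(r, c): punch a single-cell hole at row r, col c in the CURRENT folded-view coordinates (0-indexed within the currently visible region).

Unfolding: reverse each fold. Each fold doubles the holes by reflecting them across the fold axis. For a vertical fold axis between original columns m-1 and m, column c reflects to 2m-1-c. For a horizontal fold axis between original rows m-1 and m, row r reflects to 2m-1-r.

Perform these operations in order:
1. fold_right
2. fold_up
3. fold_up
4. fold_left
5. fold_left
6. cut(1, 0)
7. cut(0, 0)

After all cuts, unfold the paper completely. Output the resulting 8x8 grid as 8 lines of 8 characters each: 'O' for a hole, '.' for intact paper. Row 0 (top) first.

Op 1 fold_right: fold axis v@4; visible region now rows[0,8) x cols[4,8) = 8x4
Op 2 fold_up: fold axis h@4; visible region now rows[0,4) x cols[4,8) = 4x4
Op 3 fold_up: fold axis h@2; visible region now rows[0,2) x cols[4,8) = 2x4
Op 4 fold_left: fold axis v@6; visible region now rows[0,2) x cols[4,6) = 2x2
Op 5 fold_left: fold axis v@5; visible region now rows[0,2) x cols[4,5) = 2x1
Op 6 cut(1, 0): punch at orig (1,4); cuts so far [(1, 4)]; region rows[0,2) x cols[4,5) = 2x1
Op 7 cut(0, 0): punch at orig (0,4); cuts so far [(0, 4), (1, 4)]; region rows[0,2) x cols[4,5) = 2x1
Unfold 1 (reflect across v@5): 4 holes -> [(0, 4), (0, 5), (1, 4), (1, 5)]
Unfold 2 (reflect across v@6): 8 holes -> [(0, 4), (0, 5), (0, 6), (0, 7), (1, 4), (1, 5), (1, 6), (1, 7)]
Unfold 3 (reflect across h@2): 16 holes -> [(0, 4), (0, 5), (0, 6), (0, 7), (1, 4), (1, 5), (1, 6), (1, 7), (2, 4), (2, 5), (2, 6), (2, 7), (3, 4), (3, 5), (3, 6), (3, 7)]
Unfold 4 (reflect across h@4): 32 holes -> [(0, 4), (0, 5), (0, 6), (0, 7), (1, 4), (1, 5), (1, 6), (1, 7), (2, 4), (2, 5), (2, 6), (2, 7), (3, 4), (3, 5), (3, 6), (3, 7), (4, 4), (4, 5), (4, 6), (4, 7), (5, 4), (5, 5), (5, 6), (5, 7), (6, 4), (6, 5), (6, 6), (6, 7), (7, 4), (7, 5), (7, 6), (7, 7)]
Unfold 5 (reflect across v@4): 64 holes -> [(0, 0), (0, 1), (0, 2), (0, 3), (0, 4), (0, 5), (0, 6), (0, 7), (1, 0), (1, 1), (1, 2), (1, 3), (1, 4), (1, 5), (1, 6), (1, 7), (2, 0), (2, 1), (2, 2), (2, 3), (2, 4), (2, 5), (2, 6), (2, 7), (3, 0), (3, 1), (3, 2), (3, 3), (3, 4), (3, 5), (3, 6), (3, 7), (4, 0), (4, 1), (4, 2), (4, 3), (4, 4), (4, 5), (4, 6), (4, 7), (5, 0), (5, 1), (5, 2), (5, 3), (5, 4), (5, 5), (5, 6), (5, 7), (6, 0), (6, 1), (6, 2), (6, 3), (6, 4), (6, 5), (6, 6), (6, 7), (7, 0), (7, 1), (7, 2), (7, 3), (7, 4), (7, 5), (7, 6), (7, 7)]

Answer: OOOOOOOO
OOOOOOOO
OOOOOOOO
OOOOOOOO
OOOOOOOO
OOOOOOOO
OOOOOOOO
OOOOOOOO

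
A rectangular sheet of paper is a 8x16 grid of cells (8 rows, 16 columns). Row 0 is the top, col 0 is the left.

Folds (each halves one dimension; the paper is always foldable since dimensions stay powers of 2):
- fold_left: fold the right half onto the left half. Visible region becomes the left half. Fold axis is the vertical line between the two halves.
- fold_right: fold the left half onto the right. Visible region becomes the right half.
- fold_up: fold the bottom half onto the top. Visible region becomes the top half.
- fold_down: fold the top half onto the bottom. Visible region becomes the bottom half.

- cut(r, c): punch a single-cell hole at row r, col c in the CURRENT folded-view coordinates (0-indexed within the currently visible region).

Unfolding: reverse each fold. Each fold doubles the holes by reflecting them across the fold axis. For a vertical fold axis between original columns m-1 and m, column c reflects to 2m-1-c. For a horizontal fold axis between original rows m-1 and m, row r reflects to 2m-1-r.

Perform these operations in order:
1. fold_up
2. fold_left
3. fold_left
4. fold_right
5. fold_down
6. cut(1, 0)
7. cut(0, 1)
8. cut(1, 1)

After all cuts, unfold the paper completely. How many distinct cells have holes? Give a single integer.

Answer: 96

Derivation:
Op 1 fold_up: fold axis h@4; visible region now rows[0,4) x cols[0,16) = 4x16
Op 2 fold_left: fold axis v@8; visible region now rows[0,4) x cols[0,8) = 4x8
Op 3 fold_left: fold axis v@4; visible region now rows[0,4) x cols[0,4) = 4x4
Op 4 fold_right: fold axis v@2; visible region now rows[0,4) x cols[2,4) = 4x2
Op 5 fold_down: fold axis h@2; visible region now rows[2,4) x cols[2,4) = 2x2
Op 6 cut(1, 0): punch at orig (3,2); cuts so far [(3, 2)]; region rows[2,4) x cols[2,4) = 2x2
Op 7 cut(0, 1): punch at orig (2,3); cuts so far [(2, 3), (3, 2)]; region rows[2,4) x cols[2,4) = 2x2
Op 8 cut(1, 1): punch at orig (3,3); cuts so far [(2, 3), (3, 2), (3, 3)]; region rows[2,4) x cols[2,4) = 2x2
Unfold 1 (reflect across h@2): 6 holes -> [(0, 2), (0, 3), (1, 3), (2, 3), (3, 2), (3, 3)]
Unfold 2 (reflect across v@2): 12 holes -> [(0, 0), (0, 1), (0, 2), (0, 3), (1, 0), (1, 3), (2, 0), (2, 3), (3, 0), (3, 1), (3, 2), (3, 3)]
Unfold 3 (reflect across v@4): 24 holes -> [(0, 0), (0, 1), (0, 2), (0, 3), (0, 4), (0, 5), (0, 6), (0, 7), (1, 0), (1, 3), (1, 4), (1, 7), (2, 0), (2, 3), (2, 4), (2, 7), (3, 0), (3, 1), (3, 2), (3, 3), (3, 4), (3, 5), (3, 6), (3, 7)]
Unfold 4 (reflect across v@8): 48 holes -> [(0, 0), (0, 1), (0, 2), (0, 3), (0, 4), (0, 5), (0, 6), (0, 7), (0, 8), (0, 9), (0, 10), (0, 11), (0, 12), (0, 13), (0, 14), (0, 15), (1, 0), (1, 3), (1, 4), (1, 7), (1, 8), (1, 11), (1, 12), (1, 15), (2, 0), (2, 3), (2, 4), (2, 7), (2, 8), (2, 11), (2, 12), (2, 15), (3, 0), (3, 1), (3, 2), (3, 3), (3, 4), (3, 5), (3, 6), (3, 7), (3, 8), (3, 9), (3, 10), (3, 11), (3, 12), (3, 13), (3, 14), (3, 15)]
Unfold 5 (reflect across h@4): 96 holes -> [(0, 0), (0, 1), (0, 2), (0, 3), (0, 4), (0, 5), (0, 6), (0, 7), (0, 8), (0, 9), (0, 10), (0, 11), (0, 12), (0, 13), (0, 14), (0, 15), (1, 0), (1, 3), (1, 4), (1, 7), (1, 8), (1, 11), (1, 12), (1, 15), (2, 0), (2, 3), (2, 4), (2, 7), (2, 8), (2, 11), (2, 12), (2, 15), (3, 0), (3, 1), (3, 2), (3, 3), (3, 4), (3, 5), (3, 6), (3, 7), (3, 8), (3, 9), (3, 10), (3, 11), (3, 12), (3, 13), (3, 14), (3, 15), (4, 0), (4, 1), (4, 2), (4, 3), (4, 4), (4, 5), (4, 6), (4, 7), (4, 8), (4, 9), (4, 10), (4, 11), (4, 12), (4, 13), (4, 14), (4, 15), (5, 0), (5, 3), (5, 4), (5, 7), (5, 8), (5, 11), (5, 12), (5, 15), (6, 0), (6, 3), (6, 4), (6, 7), (6, 8), (6, 11), (6, 12), (6, 15), (7, 0), (7, 1), (7, 2), (7, 3), (7, 4), (7, 5), (7, 6), (7, 7), (7, 8), (7, 9), (7, 10), (7, 11), (7, 12), (7, 13), (7, 14), (7, 15)]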